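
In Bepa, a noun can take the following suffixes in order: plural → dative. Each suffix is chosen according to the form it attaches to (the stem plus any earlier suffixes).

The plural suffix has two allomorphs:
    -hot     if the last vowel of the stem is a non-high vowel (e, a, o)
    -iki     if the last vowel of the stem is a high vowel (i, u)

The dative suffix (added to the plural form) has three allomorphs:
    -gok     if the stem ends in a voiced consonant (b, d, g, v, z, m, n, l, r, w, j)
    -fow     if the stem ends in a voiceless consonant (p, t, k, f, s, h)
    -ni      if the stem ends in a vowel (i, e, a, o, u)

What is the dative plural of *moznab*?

Since the last vowel of *moznab* is /a/ (a non-high vowel), it takes -hot, giving *moznabhot*.
The final sound of the plural form *moznabhot* is /t/, which is a voiceless consonant, so the dative suffix is -fow, giving *moznabhotfow*.

moznabhotfow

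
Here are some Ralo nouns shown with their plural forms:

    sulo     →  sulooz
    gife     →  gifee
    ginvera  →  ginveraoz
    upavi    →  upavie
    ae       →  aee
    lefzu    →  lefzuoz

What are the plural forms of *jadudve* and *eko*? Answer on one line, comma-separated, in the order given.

The suffix is conditioned by the last vowel: -e when the last vowel of the stem is a front vowel (*gife*, *upavi*, *ae*); -oz when the last vowel of the stem is a back vowel (*sulo*, *ginvera*, *lefzu*).
Since the last vowel of *jadudve* is /e/ (a front vowel), it takes -e, giving *jadudvee*.
*eko*: last vowel = /o/, a back vowel → -oz → *ekooz*.

jadudvee, ekooz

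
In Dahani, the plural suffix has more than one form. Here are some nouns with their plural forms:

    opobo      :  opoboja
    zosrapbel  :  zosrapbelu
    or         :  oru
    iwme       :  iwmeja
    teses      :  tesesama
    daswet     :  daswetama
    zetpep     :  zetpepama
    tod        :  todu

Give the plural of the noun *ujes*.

The pattern is voicing of the final sound: -ama when the stem ends in a voiceless consonant (*teses*, *daswet*, *zetpep*); -u when the stem ends in a voiced consonant (*zosrapbel*, *or*, *tod*); -ja when the stem ends in a vowel (*opobo*, *iwme*).
*ujes*: final sound = /s/, a voiceless consonant → -ama → *ujesama*.

ujesama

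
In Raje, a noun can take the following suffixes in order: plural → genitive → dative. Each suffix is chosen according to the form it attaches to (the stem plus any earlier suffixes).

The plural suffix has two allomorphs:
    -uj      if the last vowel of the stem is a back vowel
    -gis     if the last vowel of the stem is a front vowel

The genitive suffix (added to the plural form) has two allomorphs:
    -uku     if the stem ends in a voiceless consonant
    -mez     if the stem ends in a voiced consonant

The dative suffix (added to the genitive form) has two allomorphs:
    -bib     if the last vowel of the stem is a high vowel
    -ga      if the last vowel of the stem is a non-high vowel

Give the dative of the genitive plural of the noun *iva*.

*iva* — last vowel /a/ (a back vowel) → -uj → *ivauj*.
The plural form *ivauj* — final consonant /j/ (voiced) → -mez → *ivaujmez*.
The genitive form *ivaujmez* — last vowel /e/ (a non-high vowel) → -ga → *ivaujmezga*.

ivaujmezga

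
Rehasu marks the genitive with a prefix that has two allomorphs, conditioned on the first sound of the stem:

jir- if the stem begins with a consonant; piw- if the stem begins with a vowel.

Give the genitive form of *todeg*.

*todeg* — first sound /t/ (a consonant) → jir- → *jirtodeg*.

jirtodeg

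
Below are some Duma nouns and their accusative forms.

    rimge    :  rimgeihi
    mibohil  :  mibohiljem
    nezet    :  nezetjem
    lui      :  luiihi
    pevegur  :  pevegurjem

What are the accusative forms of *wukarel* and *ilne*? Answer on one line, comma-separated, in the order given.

wukareljem, ilneihi

The alternation tracks the final sound of the stem — -jem when the stem ends in a consonant (*mibohil*, *nezet*, *pevegur*); -ihi when the stem ends in a vowel (*rimge*, *lui*).
Since the final sound of *wukarel* is /l/ (a consonant), it takes -jem, giving *wukareljem*.
Since the final sound of *ilne* is /e/ (a vowel), it takes -ihi, giving *ilneihi*.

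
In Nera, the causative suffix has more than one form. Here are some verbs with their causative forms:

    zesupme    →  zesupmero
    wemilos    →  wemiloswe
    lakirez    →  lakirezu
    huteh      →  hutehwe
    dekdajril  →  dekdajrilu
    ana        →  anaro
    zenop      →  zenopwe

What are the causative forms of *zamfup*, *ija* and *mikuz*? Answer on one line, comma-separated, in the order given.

zamfupwe, ijaro, mikuzu

The suffix is conditioned by the final sound: -we when the stem ends in a voiceless consonant (*wemilos*, *huteh*, *zenop*); -u when the stem ends in a voiced consonant (*lakirez*, *dekdajril*); -ro when the stem ends in a vowel (*zesupme*, *ana*).
*zamfup* — final sound /p/ (a voiceless consonant) → -we → *zamfupwe*.
*ija* — final sound /a/ (a vowel) → -ro → *ijaro*.
*mikuz*: final sound = /z/, a voiced consonant → -u → *mikuzu*.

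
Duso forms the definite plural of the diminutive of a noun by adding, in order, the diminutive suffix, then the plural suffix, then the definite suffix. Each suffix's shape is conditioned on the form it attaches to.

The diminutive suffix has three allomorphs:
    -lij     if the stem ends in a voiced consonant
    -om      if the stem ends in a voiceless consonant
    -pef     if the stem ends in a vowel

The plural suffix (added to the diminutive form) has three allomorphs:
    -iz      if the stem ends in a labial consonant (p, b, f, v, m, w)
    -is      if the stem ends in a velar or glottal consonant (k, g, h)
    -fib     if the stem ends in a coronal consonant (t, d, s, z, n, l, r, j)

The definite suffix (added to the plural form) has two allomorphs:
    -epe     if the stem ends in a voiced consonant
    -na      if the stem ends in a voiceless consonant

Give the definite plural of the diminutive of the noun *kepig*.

The final sound of *kepig* is /g/, which is a voiced consonant, so the diminutive suffix is -lij, giving *kepiglij*.
The diminutive form *kepiglij* — final consonant /j/ (coronal) → -fib → *kepiglijfib*.
Since the final consonant of the plural form *kepiglijfib* is /b/ (voiced), it takes -epe, giving *kepiglijfibepe*.

kepiglijfibepe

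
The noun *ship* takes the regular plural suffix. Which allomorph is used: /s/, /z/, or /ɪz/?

/s/

The stem *ship* ends in a voiceless non-sibilant consonant.
The plural suffix surfaces as /ɪz/ after sibilants, /s/ after other voiceless consonants, and /z/ after other voiced sounds.
So the plural -s on *ship* is pronounced /s/.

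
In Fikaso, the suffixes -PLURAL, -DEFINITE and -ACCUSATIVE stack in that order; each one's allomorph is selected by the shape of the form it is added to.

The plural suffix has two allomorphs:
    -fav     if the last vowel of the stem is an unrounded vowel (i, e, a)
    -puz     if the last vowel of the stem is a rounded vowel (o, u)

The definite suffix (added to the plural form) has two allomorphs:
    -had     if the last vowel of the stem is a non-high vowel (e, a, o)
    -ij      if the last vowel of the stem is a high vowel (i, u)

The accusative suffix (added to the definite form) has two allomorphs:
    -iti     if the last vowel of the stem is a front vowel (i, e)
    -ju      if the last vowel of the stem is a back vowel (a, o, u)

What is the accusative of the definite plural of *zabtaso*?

*zabtaso* — last vowel /o/ (a rounded vowel) → -puz → *zabtasopuz*.
The plural form *zabtasopuz*: last vowel = /u/, a high vowel → -ij → *zabtasopuzij*.
The last vowel of the definite form *zabtasopuzij* is /i/, which is a front vowel, so the accusative suffix is -iti, giving *zabtasopuzijiti*.

zabtasopuzijiti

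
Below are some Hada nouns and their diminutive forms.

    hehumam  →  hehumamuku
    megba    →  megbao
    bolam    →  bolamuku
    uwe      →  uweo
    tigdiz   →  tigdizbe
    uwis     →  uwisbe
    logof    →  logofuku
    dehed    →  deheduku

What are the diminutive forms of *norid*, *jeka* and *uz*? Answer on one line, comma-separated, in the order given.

noriduku, jekao, uzbe

The suffix is conditioned by the final sound: -be when the stem ends in a sibilant (*tigdiz*, *uwis*); -uku when the stem ends in a non-sibilant consonant (*hehumam*, *bolam*, *logof*, *dehed*); -o when the stem ends in a vowel (*megba*, *uwe*).
*norid*: final sound = /d/, a non-sibilant consonant → -uku → *noriduku*.
*jeka* — final sound /a/ (a vowel) → -o → *jekao*.
The final sound of *uz* is /z/, which is a sibilant, so the suffix is -be, giving *uzbe*.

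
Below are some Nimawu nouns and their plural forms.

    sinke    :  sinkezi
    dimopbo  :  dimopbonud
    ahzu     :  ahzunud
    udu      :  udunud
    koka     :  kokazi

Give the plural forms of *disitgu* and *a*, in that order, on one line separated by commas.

The alternation tracks the last vowel of the stem — -nud when the last vowel of the stem is a rounded vowel (*dimopbo*, *ahzu*, *udu*); -zi when the last vowel of the stem is an unrounded vowel (*sinke*, *koka*).
*disitgu* — last vowel /u/ (a rounded vowel) → -nud → *disitgunud*.
*a* — last vowel /a/ (an unrounded vowel) → -zi → *azi*.

disitgunud, azi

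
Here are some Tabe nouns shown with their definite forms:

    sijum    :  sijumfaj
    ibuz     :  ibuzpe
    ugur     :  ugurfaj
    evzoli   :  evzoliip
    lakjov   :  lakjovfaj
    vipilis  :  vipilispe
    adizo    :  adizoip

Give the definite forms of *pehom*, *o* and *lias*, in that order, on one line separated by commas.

The suffix is conditioned by the final sound: -pe when the stem ends in a sibilant (*ibuz*, *vipilis*); -faj when the stem ends in a non-sibilant consonant (*sijum*, *ugur*, *lakjov*); -ip when the stem ends in a vowel (*evzoli*, *adizo*).
Since the final sound of *pehom* is /m/ (a non-sibilant consonant), it takes -faj, giving *pehomfaj*.
Since the final sound of *o* is /o/ (a vowel), it takes -ip, giving *oip*.
*lias* — final sound /s/ (a sibilant) → -pe → *liaspe*.

pehomfaj, oip, liaspe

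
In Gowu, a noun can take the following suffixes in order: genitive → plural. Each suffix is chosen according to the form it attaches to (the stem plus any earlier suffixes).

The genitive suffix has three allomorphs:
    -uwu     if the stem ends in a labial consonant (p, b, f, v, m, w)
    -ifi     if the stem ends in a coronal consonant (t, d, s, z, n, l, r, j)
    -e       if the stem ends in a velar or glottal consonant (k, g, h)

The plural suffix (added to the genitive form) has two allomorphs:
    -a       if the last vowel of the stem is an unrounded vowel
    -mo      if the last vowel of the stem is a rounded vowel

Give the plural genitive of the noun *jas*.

jasifia

Since the final consonant of *jas* is /s/ (coronal), it takes -ifi, giving *jasifi*.
Since the last vowel of the genitive form *jasifi* is /i/ (an unrounded vowel), it takes -a, giving *jasifia*.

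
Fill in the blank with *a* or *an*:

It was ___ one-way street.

The indefinite article is chosen by the initial *sound* of the following word, not its spelling.
*one-way* begins with the sound /wʌ/ (*one* pronounced /wʌn/) — a consonant sound.
So the article is *a*: It was a one-way street.

a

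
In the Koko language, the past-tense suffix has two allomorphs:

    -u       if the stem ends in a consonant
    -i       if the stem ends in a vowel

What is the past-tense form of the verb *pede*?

pedei

Since the final sound of *pede* is /e/ (a vowel), it takes -i, giving *pedei*.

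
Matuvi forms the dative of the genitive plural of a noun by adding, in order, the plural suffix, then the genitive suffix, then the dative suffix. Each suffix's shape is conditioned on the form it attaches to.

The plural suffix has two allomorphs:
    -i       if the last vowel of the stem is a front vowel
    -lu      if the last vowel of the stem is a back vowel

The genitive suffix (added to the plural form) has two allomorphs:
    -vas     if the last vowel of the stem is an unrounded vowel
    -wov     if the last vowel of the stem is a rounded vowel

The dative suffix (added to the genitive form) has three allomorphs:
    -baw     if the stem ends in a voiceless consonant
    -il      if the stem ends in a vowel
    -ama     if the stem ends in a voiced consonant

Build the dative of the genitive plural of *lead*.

leadluwovama

*lead* — last vowel /a/ (a back vowel) → -lu → *leadlu*.
The plural form *leadlu*: last vowel = /u/, a rounded vowel → -wov → *leadluwov*.
The genitive form *leadluwov* — final sound /v/ (a voiced consonant) → -ama → *leadluwovama*.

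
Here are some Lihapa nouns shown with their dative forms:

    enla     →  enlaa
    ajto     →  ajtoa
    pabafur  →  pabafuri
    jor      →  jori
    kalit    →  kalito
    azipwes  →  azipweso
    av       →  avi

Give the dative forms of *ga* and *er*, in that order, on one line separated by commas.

gaa, eri

The alternation tracks the final sound of the stem — -o when the stem ends in a voiceless consonant (*kalit*, *azipwes*); -i when the stem ends in a voiced consonant (*pabafur*, *jor*, *av*); -a when the stem ends in a vowel (*enla*, *ajto*).
Since the final sound of *ga* is /a/ (a vowel), it takes -a, giving *gaa*.
Since the final sound of *er* is /r/ (a voiced consonant), it takes -i, giving *eri*.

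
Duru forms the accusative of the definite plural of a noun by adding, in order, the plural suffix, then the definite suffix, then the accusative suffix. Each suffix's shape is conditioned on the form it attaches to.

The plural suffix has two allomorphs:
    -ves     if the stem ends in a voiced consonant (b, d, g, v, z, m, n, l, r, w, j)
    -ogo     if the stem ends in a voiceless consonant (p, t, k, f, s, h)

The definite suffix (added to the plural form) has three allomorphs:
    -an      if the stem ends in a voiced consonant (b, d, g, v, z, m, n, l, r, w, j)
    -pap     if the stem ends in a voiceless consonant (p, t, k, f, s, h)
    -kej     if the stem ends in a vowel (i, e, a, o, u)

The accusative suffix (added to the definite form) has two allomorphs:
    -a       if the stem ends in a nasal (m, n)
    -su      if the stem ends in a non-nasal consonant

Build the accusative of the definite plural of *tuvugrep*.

tuvugrepogokejsu

*tuvugrep* — final consonant /p/ (voiceless) → -ogo → *tuvugrepogo*.
The plural form *tuvugrepogo* — final sound /o/ (a vowel) → -kej → *tuvugrepogokej*.
The definite form *tuvugrepogokej*: final consonant = /j/, non-nasal → -su → *tuvugrepogokejsu*.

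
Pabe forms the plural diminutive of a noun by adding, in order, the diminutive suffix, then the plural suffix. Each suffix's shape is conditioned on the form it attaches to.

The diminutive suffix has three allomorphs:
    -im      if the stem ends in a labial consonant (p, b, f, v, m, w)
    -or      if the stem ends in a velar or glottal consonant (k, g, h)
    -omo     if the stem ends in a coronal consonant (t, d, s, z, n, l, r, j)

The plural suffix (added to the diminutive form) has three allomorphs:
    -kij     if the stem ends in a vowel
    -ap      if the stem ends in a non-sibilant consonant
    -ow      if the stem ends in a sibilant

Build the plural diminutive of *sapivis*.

The final consonant of *sapivis* is /s/, which is coronal, so the diminutive suffix is -omo, giving *sapivisomo*.
Since the final sound of the diminutive form *sapivisomo* is /o/ (a vowel), it takes -kij, giving *sapivisomokij*.

sapivisomokij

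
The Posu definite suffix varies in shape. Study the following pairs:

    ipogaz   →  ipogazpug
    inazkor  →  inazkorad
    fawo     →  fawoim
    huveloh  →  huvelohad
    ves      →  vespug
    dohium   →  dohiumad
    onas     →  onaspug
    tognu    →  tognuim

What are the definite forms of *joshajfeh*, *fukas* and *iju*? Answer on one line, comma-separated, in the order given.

The pattern is sibilance of the final sound: -pug when the stem ends in a sibilant (*ipogaz*, *ves*, *onas*); -ad when the stem ends in a non-sibilant consonant (*inazkor*, *huveloh*, *dohium*); -im when the stem ends in a vowel (*fawo*, *tognu*).
*joshajfeh* — final sound /h/ (a non-sibilant consonant) → -ad → *joshajfehad*.
*fukas*: final sound = /s/, a sibilant → -pug → *fukaspug*.
*iju*: final sound = /u/, a vowel → -im → *ijuim*.

joshajfehad, fukaspug, ijuim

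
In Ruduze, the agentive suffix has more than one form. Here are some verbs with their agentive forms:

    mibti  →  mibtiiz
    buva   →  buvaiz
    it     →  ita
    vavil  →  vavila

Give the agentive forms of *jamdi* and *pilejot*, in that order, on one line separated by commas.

Looking at the final sound of each stem: -a when the stem ends in a consonant (*it*, *vavil*); -iz when the stem ends in a vowel (*mibti*, *buva*).
The final sound of *jamdi* is /i/, which is a vowel, so the suffix is -iz, giving *jamdiiz*.
The final sound of *pilejot* is /t/, which is a consonant, so the suffix is -a, giving *pilejota*.

jamdiiz, pilejota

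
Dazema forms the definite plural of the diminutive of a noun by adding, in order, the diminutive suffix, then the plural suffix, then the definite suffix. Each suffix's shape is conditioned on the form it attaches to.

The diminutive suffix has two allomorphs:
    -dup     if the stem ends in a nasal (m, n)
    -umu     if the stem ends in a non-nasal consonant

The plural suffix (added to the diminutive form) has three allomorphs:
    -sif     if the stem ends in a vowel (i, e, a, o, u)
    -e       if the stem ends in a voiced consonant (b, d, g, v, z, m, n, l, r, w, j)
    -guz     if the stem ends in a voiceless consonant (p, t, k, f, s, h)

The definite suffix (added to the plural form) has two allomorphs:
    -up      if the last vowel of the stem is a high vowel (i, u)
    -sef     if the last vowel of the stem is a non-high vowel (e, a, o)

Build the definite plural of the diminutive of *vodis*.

vodisumusifup

*vodis* — final consonant /s/ (non-nasal) → -umu → *vodisumu*.
The diminutive form *vodisumu*: final sound = /u/, a vowel → -sif → *vodisumusif*.
The last vowel of the plural form *vodisumusif* is /i/, which is a high vowel, so the definite suffix is -up, giving *vodisumusifup*.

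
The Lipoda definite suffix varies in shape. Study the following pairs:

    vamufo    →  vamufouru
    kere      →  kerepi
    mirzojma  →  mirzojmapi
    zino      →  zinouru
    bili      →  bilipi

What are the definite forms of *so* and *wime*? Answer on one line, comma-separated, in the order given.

souru, wimepi

Looking at the last vowel of each stem: -uru when the last vowel of the stem is a rounded vowel (*vamufo*, *zino*); -pi when the last vowel of the stem is an unrounded vowel (*kere*, *mirzojma*, *bili*).
*so* — last vowel /o/ (a rounded vowel) → -uru → *souru*.
*wime*: last vowel = /e/, an unrounded vowel → -pi → *wimepi*.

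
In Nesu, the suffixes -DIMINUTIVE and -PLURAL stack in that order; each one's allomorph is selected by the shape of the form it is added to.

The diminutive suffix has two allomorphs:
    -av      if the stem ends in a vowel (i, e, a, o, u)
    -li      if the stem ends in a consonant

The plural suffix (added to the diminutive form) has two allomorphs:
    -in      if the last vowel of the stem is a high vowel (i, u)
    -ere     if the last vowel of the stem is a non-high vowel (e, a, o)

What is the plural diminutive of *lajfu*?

*lajfu* — final sound /u/ (a vowel) → -av → *lajfuav*.
The last vowel of the diminutive form *lajfuav* is /a/, which is a non-high vowel, so the plural suffix is -ere, giving *lajfuavere*.

lajfuavere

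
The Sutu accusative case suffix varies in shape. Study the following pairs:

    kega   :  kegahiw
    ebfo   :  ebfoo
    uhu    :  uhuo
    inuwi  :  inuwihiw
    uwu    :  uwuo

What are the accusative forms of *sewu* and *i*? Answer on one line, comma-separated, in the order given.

Looking at the last vowel of each stem: -o when the last vowel of the stem is a rounded vowel (*ebfo*, *uhu*, *uwu*); -hiw when the last vowel of the stem is an unrounded vowel (*kega*, *inuwi*).
*sewu*: last vowel = /u/, a rounded vowel → -o → *sewuo*.
The last vowel of *i* is /i/, which is an unrounded vowel, so the suffix is -hiw, giving *ihiw*.

sewuo, ihiw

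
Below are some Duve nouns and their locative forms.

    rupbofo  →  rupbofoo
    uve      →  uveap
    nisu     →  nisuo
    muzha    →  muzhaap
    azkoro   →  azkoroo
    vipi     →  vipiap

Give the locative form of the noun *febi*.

Looking at the last vowel of each stem: -o when the last vowel of the stem is a rounded vowel (*rupbofo*, *nisu*, *azkoro*); -ap when the last vowel of the stem is an unrounded vowel (*uve*, *muzha*, *vipi*).
*febi* — last vowel /i/ (an unrounded vowel) → -ap → *febiap*.

febiap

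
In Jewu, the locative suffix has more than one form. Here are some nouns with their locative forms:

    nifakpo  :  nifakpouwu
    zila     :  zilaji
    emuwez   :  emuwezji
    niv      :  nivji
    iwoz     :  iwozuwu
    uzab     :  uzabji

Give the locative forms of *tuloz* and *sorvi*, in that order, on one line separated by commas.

Looking at the last vowel of each stem: -uwu when the last vowel of the stem is a rounded vowel (*nifakpo*, *iwoz*); -ji when the last vowel of the stem is an unrounded vowel (*zila*, *emuwez*, *niv*, *uzab*).
Since the last vowel of *tuloz* is /o/ (a rounded vowel), it takes -uwu, giving *tulozuwu*.
*sorvi* — last vowel /i/ (an unrounded vowel) → -ji → *sorviji*.

tulozuwu, sorviji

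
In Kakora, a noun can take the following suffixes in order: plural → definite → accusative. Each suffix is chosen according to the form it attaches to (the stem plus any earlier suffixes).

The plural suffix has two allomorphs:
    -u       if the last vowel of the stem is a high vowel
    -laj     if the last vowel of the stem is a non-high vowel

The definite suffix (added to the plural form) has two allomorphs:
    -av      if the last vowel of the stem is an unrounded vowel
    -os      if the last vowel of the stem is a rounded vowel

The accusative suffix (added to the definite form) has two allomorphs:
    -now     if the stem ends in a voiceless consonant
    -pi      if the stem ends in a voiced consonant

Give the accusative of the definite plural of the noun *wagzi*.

*wagzi* — last vowel /i/ (a high vowel) → -u → *wagziu*.
Since the last vowel of the plural form *wagziu* is /u/ (a rounded vowel), it takes -os, giving *wagziuos*.
The definite form *wagziuos* — final consonant /s/ (voiceless) → -now → *wagziuosnow*.

wagziuosnow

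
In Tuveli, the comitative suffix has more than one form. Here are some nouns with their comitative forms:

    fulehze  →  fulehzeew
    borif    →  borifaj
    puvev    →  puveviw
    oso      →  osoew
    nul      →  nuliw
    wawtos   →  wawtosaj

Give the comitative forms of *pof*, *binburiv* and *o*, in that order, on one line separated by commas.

pofaj, binburiviw, oew

The suffix is conditioned by the final sound: -aj when the stem ends in a voiceless consonant (*borif*, *wawtos*); -iw when the stem ends in a voiced consonant (*puvev*, *nul*); -ew when the stem ends in a vowel (*fulehze*, *oso*).
The final sound of *pof* is /f/, which is a voiceless consonant, so the suffix is -aj, giving *pofaj*.
The final sound of *binburiv* is /v/, which is a voiced consonant, so the suffix is -iw, giving *binburiviw*.
Since the final sound of *o* is /o/ (a vowel), it takes -ew, giving *oew*.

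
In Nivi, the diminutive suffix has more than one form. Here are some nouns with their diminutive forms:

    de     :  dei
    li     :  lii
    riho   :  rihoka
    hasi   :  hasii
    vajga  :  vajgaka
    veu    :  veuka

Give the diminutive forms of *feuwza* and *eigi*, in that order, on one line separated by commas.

The pattern is front/back vowel harmony: -i when the last vowel of the stem is a front vowel (*de*, *li*, *hasi*); -ka when the last vowel of the stem is a back vowel (*riho*, *vajga*, *veu*).
The last vowel of *feuwza* is /a/, which is a back vowel, so the suffix is -ka, giving *feuwzaka*.
Since the last vowel of *eigi* is /i/ (a front vowel), it takes -i, giving *eigii*.

feuwzaka, eigii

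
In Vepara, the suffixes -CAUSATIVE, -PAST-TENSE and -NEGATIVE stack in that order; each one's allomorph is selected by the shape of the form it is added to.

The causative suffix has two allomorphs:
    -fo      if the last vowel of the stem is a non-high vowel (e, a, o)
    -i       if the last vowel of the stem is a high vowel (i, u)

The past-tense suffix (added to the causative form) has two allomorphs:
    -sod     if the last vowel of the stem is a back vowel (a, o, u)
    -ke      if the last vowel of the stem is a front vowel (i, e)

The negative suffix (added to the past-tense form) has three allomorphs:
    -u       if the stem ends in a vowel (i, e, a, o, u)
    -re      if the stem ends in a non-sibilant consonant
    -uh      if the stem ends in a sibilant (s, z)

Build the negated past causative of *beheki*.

behekiikeu

Since the last vowel of *beheki* is /i/ (a high vowel), it takes -i, giving *behekii*.
The last vowel of the causative form *behekii* is /i/, which is a front vowel, so the past-tense suffix is -ke, giving *behekiike*.
Since the final sound of the past-tense form *behekiike* is /e/ (a vowel), it takes -u, giving *behekiikeu*.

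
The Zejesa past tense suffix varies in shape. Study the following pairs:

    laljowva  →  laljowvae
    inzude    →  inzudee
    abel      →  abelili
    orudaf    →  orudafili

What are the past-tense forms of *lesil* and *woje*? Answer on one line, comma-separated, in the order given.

Looking at the final sound of each stem: -ili when the stem ends in a consonant (*abel*, *orudaf*); -e when the stem ends in a vowel (*laljowva*, *inzude*).
The final sound of *lesil* is /l/, which is a consonant, so the suffix is -ili, giving *lesilili*.
The final sound of *woje* is /e/, which is a vowel, so the suffix is -e, giving *wojee*.

lesilili, wojee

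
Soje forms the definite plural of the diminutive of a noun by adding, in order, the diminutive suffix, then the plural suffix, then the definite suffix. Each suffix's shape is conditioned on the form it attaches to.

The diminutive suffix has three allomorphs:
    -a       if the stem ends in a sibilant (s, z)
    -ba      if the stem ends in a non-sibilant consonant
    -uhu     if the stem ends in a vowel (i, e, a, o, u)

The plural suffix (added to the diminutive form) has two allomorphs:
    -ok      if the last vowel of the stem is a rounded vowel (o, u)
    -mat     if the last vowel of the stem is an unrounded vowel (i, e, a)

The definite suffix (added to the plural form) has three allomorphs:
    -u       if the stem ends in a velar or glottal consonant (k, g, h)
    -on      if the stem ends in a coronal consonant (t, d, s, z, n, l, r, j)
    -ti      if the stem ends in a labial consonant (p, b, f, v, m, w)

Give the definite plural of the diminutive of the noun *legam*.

The final sound of *legam* is /m/, which is a non-sibilant consonant, so the diminutive suffix is -ba, giving *legamba*.
Since the last vowel of the diminutive form *legamba* is /a/ (an unrounded vowel), it takes -mat, giving *legambamat*.
The final consonant of the plural form *legambamat* is /t/, which is coronal, so the definite suffix is -on, giving *legambamaton*.

legambamaton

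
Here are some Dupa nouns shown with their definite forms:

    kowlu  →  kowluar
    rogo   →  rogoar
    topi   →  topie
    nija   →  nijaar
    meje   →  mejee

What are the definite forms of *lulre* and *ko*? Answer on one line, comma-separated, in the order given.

lulree, koar

Looking at the last vowel of each stem: -e when the last vowel of the stem is a front vowel (*topi*, *meje*); -ar when the last vowel of the stem is a back vowel (*kowlu*, *rogo*, *nija*).
*lulre*: last vowel = /e/, a front vowel → -e → *lulree*.
Since the last vowel of *ko* is /o/ (a back vowel), it takes -ar, giving *koar*.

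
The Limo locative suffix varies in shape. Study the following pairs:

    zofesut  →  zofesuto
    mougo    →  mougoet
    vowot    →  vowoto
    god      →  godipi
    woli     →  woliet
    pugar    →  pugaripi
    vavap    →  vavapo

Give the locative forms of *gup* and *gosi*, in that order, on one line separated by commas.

gupo, gosiet

The pattern is voicing of the final sound: -o when the stem ends in a voiceless consonant (*zofesut*, *vowot*, *vavap*); -ipi when the stem ends in a voiced consonant (*god*, *pugar*); -et when the stem ends in a vowel (*mougo*, *woli*).
The final sound of *gup* is /p/, which is a voiceless consonant, so the suffix is -o, giving *gupo*.
The final sound of *gosi* is /i/, which is a vowel, so the suffix is -et, giving *gosiet*.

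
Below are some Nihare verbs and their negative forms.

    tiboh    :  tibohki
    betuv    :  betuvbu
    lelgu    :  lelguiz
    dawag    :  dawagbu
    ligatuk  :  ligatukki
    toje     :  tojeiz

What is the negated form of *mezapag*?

Looking at the final sound of each stem: -ki when the stem ends in a voiceless consonant (*tiboh*, *ligatuk*); -bu when the stem ends in a voiced consonant (*betuv*, *dawag*); -iz when the stem ends in a vowel (*lelgu*, *toje*).
The final sound of *mezapag* is /g/, which is a voiced consonant, so the suffix is -bu, giving *mezapagbu*.

mezapagbu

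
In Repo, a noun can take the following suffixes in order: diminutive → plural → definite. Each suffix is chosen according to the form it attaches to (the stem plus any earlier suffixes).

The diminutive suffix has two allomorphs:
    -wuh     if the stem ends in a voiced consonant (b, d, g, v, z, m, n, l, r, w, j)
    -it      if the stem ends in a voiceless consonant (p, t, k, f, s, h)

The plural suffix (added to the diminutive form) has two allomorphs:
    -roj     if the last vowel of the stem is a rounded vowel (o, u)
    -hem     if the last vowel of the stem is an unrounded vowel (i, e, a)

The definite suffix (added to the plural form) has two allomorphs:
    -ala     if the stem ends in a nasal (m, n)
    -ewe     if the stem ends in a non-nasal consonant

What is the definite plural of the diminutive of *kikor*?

kikorwuhrojewe

Since the final consonant of *kikor* is /r/ (voiced), it takes -wuh, giving *kikorwuh*.
Since the last vowel of the diminutive form *kikorwuh* is /u/ (a rounded vowel), it takes -roj, giving *kikorwuhroj*.
Since the final consonant of the plural form *kikorwuhroj* is /j/ (non-nasal), it takes -ewe, giving *kikorwuhrojewe*.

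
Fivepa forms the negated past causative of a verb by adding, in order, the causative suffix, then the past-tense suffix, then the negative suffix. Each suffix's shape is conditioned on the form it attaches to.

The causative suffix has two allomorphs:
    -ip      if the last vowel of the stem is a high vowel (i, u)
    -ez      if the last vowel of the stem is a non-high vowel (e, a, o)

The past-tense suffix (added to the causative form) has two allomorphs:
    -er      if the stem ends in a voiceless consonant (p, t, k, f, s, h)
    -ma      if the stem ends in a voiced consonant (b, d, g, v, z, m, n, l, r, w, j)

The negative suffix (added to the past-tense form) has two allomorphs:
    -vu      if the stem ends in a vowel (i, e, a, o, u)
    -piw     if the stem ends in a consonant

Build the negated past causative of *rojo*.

rojoezmavu

Since the last vowel of *rojo* is /o/ (a non-high vowel), it takes -ez, giving *rojoez*.
The causative form *rojoez*: final consonant = /z/, voiced → -ma → *rojoezma*.
Since the final sound of the past-tense form *rojoezma* is /a/ (a vowel), it takes -vu, giving *rojoezmavu*.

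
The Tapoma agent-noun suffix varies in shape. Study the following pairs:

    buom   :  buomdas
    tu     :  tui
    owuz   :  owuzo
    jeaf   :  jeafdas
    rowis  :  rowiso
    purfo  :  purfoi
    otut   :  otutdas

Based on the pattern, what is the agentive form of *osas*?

osaso

The pattern is sibilance of the final sound: -o when the stem ends in a sibilant (*owuz*, *rowis*); -das when the stem ends in a non-sibilant consonant (*buom*, *jeaf*, *otut*); -i when the stem ends in a vowel (*tu*, *purfo*).
The final sound of *osas* is /s/, which is a sibilant, so the suffix is -o, giving *osaso*.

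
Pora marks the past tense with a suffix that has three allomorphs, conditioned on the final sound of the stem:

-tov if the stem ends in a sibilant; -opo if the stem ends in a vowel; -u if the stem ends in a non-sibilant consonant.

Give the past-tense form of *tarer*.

tareru

The final sound of *tarer* is /r/, which is a non-sibilant consonant, so the suffix is -u, giving *tareru*.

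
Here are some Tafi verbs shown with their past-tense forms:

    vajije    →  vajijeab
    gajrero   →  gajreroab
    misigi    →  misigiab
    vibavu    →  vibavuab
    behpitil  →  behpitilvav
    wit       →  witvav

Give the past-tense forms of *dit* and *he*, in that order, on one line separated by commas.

The alternation tracks the final sound of the stem — -vav when the stem ends in a consonant (*behpitil*, *wit*); -ab when the stem ends in a vowel (*vajije*, *gajrero*, *misigi*, *vibavu*).
Since the final sound of *dit* is /t/ (a consonant), it takes -vav, giving *ditvav*.
*he*: final sound = /e/, a vowel → -ab → *heab*.

ditvav, heab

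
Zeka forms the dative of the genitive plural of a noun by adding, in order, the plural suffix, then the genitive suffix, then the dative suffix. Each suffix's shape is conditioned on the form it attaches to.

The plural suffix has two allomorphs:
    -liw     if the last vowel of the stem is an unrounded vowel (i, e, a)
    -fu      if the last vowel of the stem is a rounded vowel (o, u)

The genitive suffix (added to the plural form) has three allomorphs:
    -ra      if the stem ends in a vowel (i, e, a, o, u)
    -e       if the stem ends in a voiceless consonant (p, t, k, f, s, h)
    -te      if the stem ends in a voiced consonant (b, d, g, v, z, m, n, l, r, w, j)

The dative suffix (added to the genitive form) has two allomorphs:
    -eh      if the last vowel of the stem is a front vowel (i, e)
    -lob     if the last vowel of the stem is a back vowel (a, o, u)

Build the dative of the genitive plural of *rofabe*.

rofabeliwteeh

*rofabe*: last vowel = /e/, an unrounded vowel → -liw → *rofabeliw*.
The plural form *rofabeliw* — final sound /w/ (a voiced consonant) → -te → *rofabeliwte*.
The last vowel of the genitive form *rofabeliwte* is /e/, which is a front vowel, so the dative suffix is -eh, giving *rofabeliwteeh*.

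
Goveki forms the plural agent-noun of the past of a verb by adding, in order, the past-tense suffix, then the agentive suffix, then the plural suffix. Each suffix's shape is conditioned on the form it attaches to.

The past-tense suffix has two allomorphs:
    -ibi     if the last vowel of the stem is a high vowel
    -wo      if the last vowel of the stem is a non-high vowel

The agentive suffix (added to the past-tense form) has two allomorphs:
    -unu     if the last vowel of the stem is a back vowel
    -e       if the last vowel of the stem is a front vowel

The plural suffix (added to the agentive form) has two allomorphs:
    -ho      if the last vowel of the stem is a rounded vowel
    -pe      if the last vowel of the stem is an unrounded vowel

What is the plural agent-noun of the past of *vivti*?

vivtiibiepe

*vivti*: last vowel = /i/, a high vowel → -ibi → *vivtiibi*.
The past-tense form *vivtiibi*: last vowel = /i/, a front vowel → -e → *vivtiibie*.
The agentive form *vivtiibie* — last vowel /e/ (an unrounded vowel) → -pe → *vivtiibiepe*.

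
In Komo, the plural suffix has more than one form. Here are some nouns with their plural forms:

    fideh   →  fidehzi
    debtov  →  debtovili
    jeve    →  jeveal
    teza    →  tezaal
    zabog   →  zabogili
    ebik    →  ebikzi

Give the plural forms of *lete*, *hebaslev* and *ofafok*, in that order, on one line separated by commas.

leteal, hebaslevili, ofafokzi

The alternation tracks the final sound of the stem — -zi when the stem ends in a voiceless consonant (*fideh*, *ebik*); -ili when the stem ends in a voiced consonant (*debtov*, *zabog*); -al when the stem ends in a vowel (*jeve*, *teza*).
The final sound of *lete* is /e/, which is a vowel, so the suffix is -al, giving *leteal*.
*hebaslev* — final sound /v/ (a voiced consonant) → -ili → *hebaslevili*.
Since the final sound of *ofafok* is /k/ (a voiceless consonant), it takes -zi, giving *ofafokzi*.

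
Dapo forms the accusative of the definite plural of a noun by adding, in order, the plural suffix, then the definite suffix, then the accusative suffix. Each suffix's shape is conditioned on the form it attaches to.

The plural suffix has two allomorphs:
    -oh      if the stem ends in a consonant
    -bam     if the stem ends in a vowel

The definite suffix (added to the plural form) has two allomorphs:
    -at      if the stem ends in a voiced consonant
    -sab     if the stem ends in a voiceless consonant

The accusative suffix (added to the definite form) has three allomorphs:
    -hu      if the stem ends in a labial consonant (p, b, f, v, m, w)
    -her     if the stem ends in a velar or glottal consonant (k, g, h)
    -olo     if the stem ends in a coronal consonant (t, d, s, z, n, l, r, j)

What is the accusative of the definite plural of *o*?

obamatolo

*o* — final sound /o/ (a vowel) → -bam → *obam*.
The plural form *obam* — final consonant /m/ (voiced) → -at → *obamat*.
The definite form *obamat*: final consonant = /t/, coronal → -olo → *obamatolo*.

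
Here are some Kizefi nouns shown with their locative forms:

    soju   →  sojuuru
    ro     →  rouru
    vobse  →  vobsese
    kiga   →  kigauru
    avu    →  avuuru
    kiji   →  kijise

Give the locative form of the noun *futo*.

Looking at the last vowel of each stem: -se when the last vowel of the stem is a front vowel (*vobse*, *kiji*); -uru when the last vowel of the stem is a back vowel (*soju*, *ro*, *kiga*, *avu*).
*futo*: last vowel = /o/, a back vowel → -uru → *futouru*.

futouru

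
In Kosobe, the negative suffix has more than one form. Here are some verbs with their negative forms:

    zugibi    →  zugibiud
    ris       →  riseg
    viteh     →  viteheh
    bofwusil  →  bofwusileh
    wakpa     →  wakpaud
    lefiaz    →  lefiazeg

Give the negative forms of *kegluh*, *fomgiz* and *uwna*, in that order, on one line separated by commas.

kegluheh, fomgizeg, uwnaud

The pattern is sibilance of the final sound: -eg when the stem ends in a sibilant (*ris*, *lefiaz*); -eh when the stem ends in a non-sibilant consonant (*viteh*, *bofwusil*); -ud when the stem ends in a vowel (*zugibi*, *wakpa*).
The final sound of *kegluh* is /h/, which is a non-sibilant consonant, so the suffix is -eh, giving *kegluheh*.
*fomgiz*: final sound = /z/, a sibilant → -eg → *fomgizeg*.
The final sound of *uwna* is /a/, which is a vowel, so the suffix is -ud, giving *uwnaud*.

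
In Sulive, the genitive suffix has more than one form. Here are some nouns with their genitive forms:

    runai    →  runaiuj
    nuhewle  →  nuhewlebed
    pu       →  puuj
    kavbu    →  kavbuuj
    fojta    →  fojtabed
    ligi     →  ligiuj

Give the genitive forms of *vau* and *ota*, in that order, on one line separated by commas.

vauuj, otabed

Looking at the last vowel of each stem: -uj when the last vowel of the stem is a high vowel (*runai*, *pu*, *kavbu*, *ligi*); -bed when the last vowel of the stem is a non-high vowel (*nuhewle*, *fojta*).
*vau*: last vowel = /u/, a high vowel → -uj → *vauuj*.
*ota*: last vowel = /a/, a non-high vowel → -bed → *otabed*.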